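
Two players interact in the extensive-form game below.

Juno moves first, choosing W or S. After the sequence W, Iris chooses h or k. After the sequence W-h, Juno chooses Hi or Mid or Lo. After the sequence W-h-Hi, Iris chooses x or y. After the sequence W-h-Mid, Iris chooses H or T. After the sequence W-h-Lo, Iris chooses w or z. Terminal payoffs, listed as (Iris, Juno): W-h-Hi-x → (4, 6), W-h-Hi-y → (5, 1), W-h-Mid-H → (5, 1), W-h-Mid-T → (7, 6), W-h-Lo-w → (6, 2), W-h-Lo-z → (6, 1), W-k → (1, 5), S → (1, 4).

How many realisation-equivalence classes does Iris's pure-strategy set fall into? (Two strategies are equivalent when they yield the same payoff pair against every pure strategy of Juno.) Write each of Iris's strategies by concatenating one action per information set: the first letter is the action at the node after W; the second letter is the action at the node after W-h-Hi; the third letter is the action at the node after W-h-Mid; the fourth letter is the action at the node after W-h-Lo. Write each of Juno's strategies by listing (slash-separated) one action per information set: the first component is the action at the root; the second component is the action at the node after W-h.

9

Iris has 16 pure strategies: hxHw, hxHz, hxTw, hxTz, hyHw, hyHz, hyTw, hyTz, kxHw, kxHz, kxTw, kxTz, kyHw, kyHz, kyTw, kyTz. Columns: W/Hi, W/Mid, W/Lo, S/Hi, S/Mid, S/Lo.
{hxHw} → row (4,6) (5,1) (6,2) (1,4) (1,4) (1,4)
{hxHz} → row (4,6) (5,1) (6,1) (1,4) (1,4) (1,4)
{hxTw} → row (4,6) (7,6) (6,2) (1,4) (1,4) (1,4)
{hxTz} → row (4,6) (7,6) (6,1) (1,4) (1,4) (1,4)
{hyHw} → row (5,1) (5,1) (6,2) (1,4) (1,4) (1,4)
{hyHz} → row (5,1) (5,1) (6,1) (1,4) (1,4) (1,4)
{hyTw} → row (5,1) (7,6) (6,2) (1,4) (1,4) (1,4)
{hyTz} → row (5,1) (7,6) (6,1) (1,4) (1,4) (1,4)
{kxHw, kxHz, kxTw, kxTz, kyHw, kyHz, kyTw, kyTz} → row (1,5) (1,5) (1,5) (1,4) (1,4) (1,4)
That's 9 distinct rows out of 16 strategies.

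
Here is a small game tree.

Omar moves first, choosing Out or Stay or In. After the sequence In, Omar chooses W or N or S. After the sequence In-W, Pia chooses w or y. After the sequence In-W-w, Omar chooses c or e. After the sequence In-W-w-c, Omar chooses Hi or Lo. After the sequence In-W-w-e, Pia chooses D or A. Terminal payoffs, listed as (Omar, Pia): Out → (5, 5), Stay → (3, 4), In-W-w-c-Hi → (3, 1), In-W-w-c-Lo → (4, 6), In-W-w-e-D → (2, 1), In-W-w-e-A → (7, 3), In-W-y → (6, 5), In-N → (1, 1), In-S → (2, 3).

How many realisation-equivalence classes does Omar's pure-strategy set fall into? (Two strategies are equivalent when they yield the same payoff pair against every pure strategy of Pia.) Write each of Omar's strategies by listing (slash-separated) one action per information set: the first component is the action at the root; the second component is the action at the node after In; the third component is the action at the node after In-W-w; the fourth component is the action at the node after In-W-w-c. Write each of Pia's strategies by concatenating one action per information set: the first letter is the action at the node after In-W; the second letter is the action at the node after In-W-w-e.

7

Omar has 36 pure strategies: Out/W/c/Hi, Out/W/c/Lo, Out/W/e/Hi, Out/W/e/Lo, Out/N/c/Hi, Out/N/c/Lo, Out/N/e/Hi, Out/N/e/Lo, Out/S/c/Hi, Out/S/c/Lo, Out/S/e/Hi, Out/S/e/Lo, Stay/W/c/Hi, Stay/W/c/Lo, Stay/W/e/Hi, Stay/W/e/Lo, Stay/N/c/Hi, Stay/N/c/Lo, Stay/N/e/Hi, Stay/N/e/Lo, Stay/S/c/Hi, Stay/S/c/Lo, Stay/S/e/Hi, Stay/S/e/Lo, In/W/c/Hi, In/W/c/Lo, In/W/e/Hi, In/W/e/Lo, In/N/c/Hi, In/N/c/Lo, In/N/e/Hi, In/N/e/Lo, In/S/c/Hi, In/S/c/Lo, In/S/e/Hi, In/S/e/Lo. Columns: wD, wA, yD, yA.
{Out/W/c/Hi, Out/W/c/Lo, Out/W/e/Hi, Out/W/e/Lo, Out/N/c/Hi, Out/N/c/Lo, Out/N/e/Hi, Out/N/e/Lo, Out/S/c/Hi, Out/S/c/Lo, Out/S/e/Hi, Out/S/e/Lo} → row (5,5) (5,5) (5,5) (5,5)
{Stay/W/c/Hi, Stay/W/c/Lo, Stay/W/e/Hi, Stay/W/e/Lo, Stay/N/c/Hi, Stay/N/c/Lo, Stay/N/e/Hi, Stay/N/e/Lo, Stay/S/c/Hi, Stay/S/c/Lo, Stay/S/e/Hi, Stay/S/e/Lo} → row (3,4) (3,4) (3,4) (3,4)
{In/W/c/Hi} → row (3,1) (3,1) (6,5) (6,5)
{In/W/c/Lo} → row (4,6) (4,6) (6,5) (6,5)
{In/W/e/Hi, In/W/e/Lo} → row (2,1) (7,3) (6,5) (6,5)
{In/N/c/Hi, In/N/c/Lo, In/N/e/Hi, In/N/e/Lo} → row (1,1) (1,1) (1,1) (1,1)
{In/S/c/Hi, In/S/c/Lo, In/S/e/Hi, In/S/e/Lo} → row (2,3) (2,3) (2,3) (2,3)
That's 7 distinct rows out of 36 strategies.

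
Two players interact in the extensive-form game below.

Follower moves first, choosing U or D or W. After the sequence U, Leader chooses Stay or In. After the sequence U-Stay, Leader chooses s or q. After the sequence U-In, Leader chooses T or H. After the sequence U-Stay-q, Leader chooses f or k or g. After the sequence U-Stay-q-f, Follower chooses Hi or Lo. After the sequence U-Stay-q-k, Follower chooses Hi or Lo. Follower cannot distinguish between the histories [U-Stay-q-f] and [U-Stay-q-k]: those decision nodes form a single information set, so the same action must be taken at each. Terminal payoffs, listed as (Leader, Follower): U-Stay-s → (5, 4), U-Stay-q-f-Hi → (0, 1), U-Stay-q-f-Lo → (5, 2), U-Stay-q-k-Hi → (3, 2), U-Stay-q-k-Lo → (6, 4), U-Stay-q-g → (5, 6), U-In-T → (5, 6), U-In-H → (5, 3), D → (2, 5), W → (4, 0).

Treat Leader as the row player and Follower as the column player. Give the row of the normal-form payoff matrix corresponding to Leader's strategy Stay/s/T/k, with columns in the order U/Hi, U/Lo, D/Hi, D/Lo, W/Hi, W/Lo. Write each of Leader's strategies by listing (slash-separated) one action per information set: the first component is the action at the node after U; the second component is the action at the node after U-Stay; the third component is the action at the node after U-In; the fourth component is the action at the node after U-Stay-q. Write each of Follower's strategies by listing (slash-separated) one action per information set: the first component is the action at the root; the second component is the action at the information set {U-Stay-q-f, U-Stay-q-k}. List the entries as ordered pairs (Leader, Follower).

vs U/Hi: Follower plays U → Leader plays Stay at [U] → Leader plays s at [U-Stay] → (5, 4)
vs U/Lo: Follower plays U → Leader plays Stay at [U] → Leader plays s at [U-Stay] → (5, 4)
vs D/Hi: Follower plays D → (2, 5)
vs D/Lo: Follower plays D → (2, 5)
vs W/Hi: Follower plays W → (4, 0)
vs W/Lo: Follower plays W → (4, 0)

(5,4) (5,4) (2,5) (2,5) (4,0) (4,0)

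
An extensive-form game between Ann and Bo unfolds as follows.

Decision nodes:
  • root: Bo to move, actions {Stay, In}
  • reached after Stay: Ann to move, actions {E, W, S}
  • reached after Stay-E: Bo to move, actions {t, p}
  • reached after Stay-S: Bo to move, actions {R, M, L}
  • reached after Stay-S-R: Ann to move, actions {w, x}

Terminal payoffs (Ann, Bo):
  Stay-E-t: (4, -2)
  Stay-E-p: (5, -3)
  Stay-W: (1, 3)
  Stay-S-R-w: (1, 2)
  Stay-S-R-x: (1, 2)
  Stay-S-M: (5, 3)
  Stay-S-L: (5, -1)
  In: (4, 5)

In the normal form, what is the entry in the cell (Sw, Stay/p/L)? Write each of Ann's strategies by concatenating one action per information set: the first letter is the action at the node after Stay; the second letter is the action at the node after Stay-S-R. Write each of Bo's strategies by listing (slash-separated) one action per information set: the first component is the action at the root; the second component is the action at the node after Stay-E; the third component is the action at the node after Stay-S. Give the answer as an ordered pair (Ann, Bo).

(5, -1)

Trace the play path from the root:
  Bo plays Stay
  Ann plays S at [Stay]
  Bo plays L at [Stay-S]
→ terminal payoff (5, -1).
(Ann's choice at the node after Stay-S-R is never reached on this path, so it doesn't affect the outcome.)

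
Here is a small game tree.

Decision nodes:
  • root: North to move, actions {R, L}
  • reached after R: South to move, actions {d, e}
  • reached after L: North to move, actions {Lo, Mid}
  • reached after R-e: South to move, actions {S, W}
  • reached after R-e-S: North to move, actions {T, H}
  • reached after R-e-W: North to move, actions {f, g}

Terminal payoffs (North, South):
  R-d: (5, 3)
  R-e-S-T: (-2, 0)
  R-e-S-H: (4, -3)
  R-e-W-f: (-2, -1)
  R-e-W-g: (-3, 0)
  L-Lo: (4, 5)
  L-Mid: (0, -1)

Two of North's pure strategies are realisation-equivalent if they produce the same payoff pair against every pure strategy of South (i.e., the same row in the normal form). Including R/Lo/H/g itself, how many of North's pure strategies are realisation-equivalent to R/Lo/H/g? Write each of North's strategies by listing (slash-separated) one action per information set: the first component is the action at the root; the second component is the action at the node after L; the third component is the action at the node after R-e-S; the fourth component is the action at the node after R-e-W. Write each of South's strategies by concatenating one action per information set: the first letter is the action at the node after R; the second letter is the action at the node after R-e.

2

Row for R/Lo/H/g (columns dS, dW, eS, eW): (5,3) (5,3) (4,-3) (-3,0).
Under R/Lo/H/g, North's choice at the node after L can never be reached regardless of what South does, so varying those choices leaves every outcome unchanged.
Holding the reachable choices fixed and varying the unreachable one freely already gives 2 equivalent strategies.
No other strategy reproduces this row, so those 2 are the full class: R/Lo/H/g, R/Mid/H/g.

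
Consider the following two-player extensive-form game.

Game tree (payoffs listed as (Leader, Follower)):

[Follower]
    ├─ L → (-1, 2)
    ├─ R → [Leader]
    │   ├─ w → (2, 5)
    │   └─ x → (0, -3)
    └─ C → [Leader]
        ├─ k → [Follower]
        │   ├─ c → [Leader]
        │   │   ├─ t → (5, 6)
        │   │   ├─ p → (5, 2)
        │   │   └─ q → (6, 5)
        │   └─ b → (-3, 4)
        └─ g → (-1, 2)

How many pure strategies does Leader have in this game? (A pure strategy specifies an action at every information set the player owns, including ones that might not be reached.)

12

Leader owns the node after R with actions {w, x} — two choices.
Leader owns the node after C with actions {k, g} — two choices.
Leader owns the node after C-k-c with actions {t, p, q} — three choices.
A pure strategy fixes one action at each information set independently, so the count is the product 2 × 2 × 3 = 12.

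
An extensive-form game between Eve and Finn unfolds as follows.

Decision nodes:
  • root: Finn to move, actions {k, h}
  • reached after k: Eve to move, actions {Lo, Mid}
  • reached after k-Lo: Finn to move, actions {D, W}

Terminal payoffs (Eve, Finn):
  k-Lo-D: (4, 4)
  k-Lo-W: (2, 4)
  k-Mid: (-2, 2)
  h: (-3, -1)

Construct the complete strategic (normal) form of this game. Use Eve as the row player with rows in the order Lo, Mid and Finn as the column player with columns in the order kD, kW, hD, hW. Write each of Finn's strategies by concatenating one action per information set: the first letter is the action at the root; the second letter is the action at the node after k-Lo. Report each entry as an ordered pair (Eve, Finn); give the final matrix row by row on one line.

Lo: (4,4) (2,4) (-3,-1) (-3,-1) | Mid: (-2,2) (-2,2) (-3,-1) (-3,-1)

Row Lo: kD→(4,4), kW→(2,4), hD→(-3,-1), hW→(-3,-1)
Row Mid: kD→(-2,2), kW→(-2,2), hD→(-3,-1), hW→(-3,-1)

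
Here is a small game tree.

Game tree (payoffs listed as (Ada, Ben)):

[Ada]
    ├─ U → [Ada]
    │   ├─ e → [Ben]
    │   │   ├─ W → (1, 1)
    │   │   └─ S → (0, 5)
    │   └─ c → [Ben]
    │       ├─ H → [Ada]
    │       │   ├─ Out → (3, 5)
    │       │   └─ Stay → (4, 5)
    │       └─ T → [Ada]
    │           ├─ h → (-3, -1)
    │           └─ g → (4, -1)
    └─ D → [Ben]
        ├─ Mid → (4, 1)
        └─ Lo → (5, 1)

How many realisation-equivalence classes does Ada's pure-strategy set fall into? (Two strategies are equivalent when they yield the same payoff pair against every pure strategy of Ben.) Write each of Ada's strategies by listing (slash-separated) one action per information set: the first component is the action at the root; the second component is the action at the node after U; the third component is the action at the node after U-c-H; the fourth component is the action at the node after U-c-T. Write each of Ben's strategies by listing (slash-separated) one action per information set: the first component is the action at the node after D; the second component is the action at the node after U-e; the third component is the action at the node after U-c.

6

Ada has 16 pure strategies: U/e/Out/h, U/e/Out/g, U/e/Stay/h, U/e/Stay/g, U/c/Out/h, U/c/Out/g, U/c/Stay/h, U/c/Stay/g, D/e/Out/h, D/e/Out/g, D/e/Stay/h, D/e/Stay/g, D/c/Out/h, D/c/Out/g, D/c/Stay/h, D/c/Stay/g. Columns: Mid/W/H, Mid/W/T, Mid/S/H, Mid/S/T, Lo/W/H, Lo/W/T, Lo/S/H, Lo/S/T.
{U/e/Out/h, U/e/Out/g, U/e/Stay/h, U/e/Stay/g} → row (1,1) (1,1) (0,5) (0,5) (1,1) (1,1) (0,5) (0,5)
{U/c/Out/h} → row (3,5) (-3,-1) (3,5) (-3,-1) (3,5) (-3,-1) (3,5) (-3,-1)
{U/c/Out/g} → row (3,5) (4,-1) (3,5) (4,-1) (3,5) (4,-1) (3,5) (4,-1)
{U/c/Stay/h} → row (4,5) (-3,-1) (4,5) (-3,-1) (4,5) (-3,-1) (4,5) (-3,-1)
{U/c/Stay/g} → row (4,5) (4,-1) (4,5) (4,-1) (4,5) (4,-1) (4,5) (4,-1)
{D/e/Out/h, D/e/Out/g, D/e/Stay/h, D/e/Stay/g, D/c/Out/h, D/c/Out/g, D/c/Stay/h, D/c/Stay/g} → row (4,1) (4,1) (4,1) (4,1) (5,1) (5,1) (5,1) (5,1)
That's 6 distinct rows out of 16 strategies.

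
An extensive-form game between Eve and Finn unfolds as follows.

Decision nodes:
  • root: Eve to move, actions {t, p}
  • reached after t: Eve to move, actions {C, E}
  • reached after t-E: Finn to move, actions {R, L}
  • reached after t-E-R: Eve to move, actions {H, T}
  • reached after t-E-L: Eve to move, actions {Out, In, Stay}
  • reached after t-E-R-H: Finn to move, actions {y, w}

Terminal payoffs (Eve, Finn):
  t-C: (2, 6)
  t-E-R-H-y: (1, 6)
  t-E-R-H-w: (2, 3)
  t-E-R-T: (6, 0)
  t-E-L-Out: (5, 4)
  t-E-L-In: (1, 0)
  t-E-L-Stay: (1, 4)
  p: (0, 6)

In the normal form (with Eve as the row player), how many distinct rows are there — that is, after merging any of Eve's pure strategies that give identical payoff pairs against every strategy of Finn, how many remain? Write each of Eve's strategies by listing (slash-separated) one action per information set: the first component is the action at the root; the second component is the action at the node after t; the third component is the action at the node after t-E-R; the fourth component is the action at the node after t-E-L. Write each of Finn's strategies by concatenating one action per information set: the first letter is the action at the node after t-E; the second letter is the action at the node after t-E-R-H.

Eve has 24 pure strategies: t/C/H/Out, t/C/H/In, t/C/H/Stay, t/C/T/Out, t/C/T/In, t/C/T/Stay, t/E/H/Out, t/E/H/In, t/E/H/Stay, t/E/T/Out, t/E/T/In, t/E/T/Stay, p/C/H/Out, p/C/H/In, p/C/H/Stay, p/C/T/Out, p/C/T/In, p/C/T/Stay, p/E/H/Out, p/E/H/In, p/E/H/Stay, p/E/T/Out, p/E/T/In, p/E/T/Stay. Columns: Ry, Rw, Ly, Lw.
{t/C/H/Out, t/C/H/In, t/C/H/Stay, t/C/T/Out, t/C/T/In, t/C/T/Stay} → row (2,6) (2,6) (2,6) (2,6)
{t/E/H/Out} → row (1,6) (2,3) (5,4) (5,4)
{t/E/H/In} → row (1,6) (2,3) (1,0) (1,0)
{t/E/H/Stay} → row (1,6) (2,3) (1,4) (1,4)
{t/E/T/Out} → row (6,0) (6,0) (5,4) (5,4)
{t/E/T/In} → row (6,0) (6,0) (1,0) (1,0)
{t/E/T/Stay} → row (6,0) (6,0) (1,4) (1,4)
{p/C/H/Out, p/C/H/In, p/C/H/Stay, p/C/T/Out, p/C/T/In, p/C/T/Stay, p/E/H/Out, p/E/H/In, p/E/H/Stay, p/E/T/Out, p/E/T/In, p/E/T/Stay} → row (0,6) (0,6) (0,6) (0,6)
That's 8 distinct rows out of 24 strategies.

8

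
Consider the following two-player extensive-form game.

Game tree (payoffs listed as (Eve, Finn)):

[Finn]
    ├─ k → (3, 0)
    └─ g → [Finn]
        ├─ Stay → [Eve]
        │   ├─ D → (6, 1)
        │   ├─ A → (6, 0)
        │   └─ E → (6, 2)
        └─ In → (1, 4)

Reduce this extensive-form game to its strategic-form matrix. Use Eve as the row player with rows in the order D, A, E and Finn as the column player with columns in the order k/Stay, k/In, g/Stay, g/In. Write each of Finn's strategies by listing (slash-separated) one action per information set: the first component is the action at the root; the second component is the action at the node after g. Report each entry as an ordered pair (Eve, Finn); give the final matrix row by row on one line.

D: (3,0) (3,0) (6,1) (1,4) | A: (3,0) (3,0) (6,0) (1,4) | E: (3,0) (3,0) (6,2) (1,4)

       k/Stay     k/In   g/Stay     g/In
   D    (3,0)    (3,0)    (6,1)    (1,4)
   A    (3,0)    (3,0)    (6,0)    (1,4)
   E    (3,0)    (3,0)    (6,2)    (1,4)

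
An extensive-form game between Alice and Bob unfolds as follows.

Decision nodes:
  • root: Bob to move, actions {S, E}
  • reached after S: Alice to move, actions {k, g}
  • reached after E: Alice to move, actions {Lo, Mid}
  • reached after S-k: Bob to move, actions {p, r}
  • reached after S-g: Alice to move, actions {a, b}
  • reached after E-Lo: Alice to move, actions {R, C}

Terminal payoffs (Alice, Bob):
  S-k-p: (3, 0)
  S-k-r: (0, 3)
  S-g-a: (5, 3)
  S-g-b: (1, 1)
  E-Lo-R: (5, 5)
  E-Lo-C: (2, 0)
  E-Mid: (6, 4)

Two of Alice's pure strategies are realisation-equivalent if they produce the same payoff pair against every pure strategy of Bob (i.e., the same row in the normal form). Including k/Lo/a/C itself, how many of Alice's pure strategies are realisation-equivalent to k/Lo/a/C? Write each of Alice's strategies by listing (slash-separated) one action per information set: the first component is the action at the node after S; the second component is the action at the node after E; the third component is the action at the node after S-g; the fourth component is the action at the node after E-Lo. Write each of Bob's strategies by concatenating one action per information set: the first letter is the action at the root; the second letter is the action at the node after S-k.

2

Row for k/Lo/a/C (columns Sp, Sr, Ep, Er): (3,0) (0,3) (2,0) (2,0).
Under k/Lo/a/C, Alice's choice at the node after S-g can never be reached regardless of what Bob does, so varying those choices leaves every outcome unchanged.
Holding the reachable choices fixed and varying the unreachable one freely already gives 2 equivalent strategies.
No other strategy reproduces this row, so those 2 are the full class: k/Lo/a/C, k/Lo/b/C.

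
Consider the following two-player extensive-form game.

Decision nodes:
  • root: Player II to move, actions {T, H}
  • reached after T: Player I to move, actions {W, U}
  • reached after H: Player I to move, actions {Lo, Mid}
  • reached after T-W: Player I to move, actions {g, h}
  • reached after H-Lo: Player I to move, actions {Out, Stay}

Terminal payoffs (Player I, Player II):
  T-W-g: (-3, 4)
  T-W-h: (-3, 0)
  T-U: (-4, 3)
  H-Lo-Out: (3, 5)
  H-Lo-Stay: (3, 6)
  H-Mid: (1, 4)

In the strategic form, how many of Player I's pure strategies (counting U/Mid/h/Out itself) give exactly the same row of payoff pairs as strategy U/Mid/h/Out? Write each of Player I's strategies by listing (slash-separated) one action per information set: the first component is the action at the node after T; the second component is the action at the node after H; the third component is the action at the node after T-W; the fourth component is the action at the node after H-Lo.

Row for U/Mid/h/Out (columns T, H): (-4,3) (1,4).
Under U/Mid/h/Out, Player I's choice at the node after T-W and at the node after H-Lo can never be reached regardless of what Player II does, so varying those choices leaves every outcome unchanged.
Holding the reachable choices fixed and varying the unreachable ones freely already gives 2 × 2 = 4 equivalent strategies.
No other strategy reproduces this row, so those 4 are the full class: U/Mid/g/Out, U/Mid/g/Stay, U/Mid/h/Out, U/Mid/h/Stay.

4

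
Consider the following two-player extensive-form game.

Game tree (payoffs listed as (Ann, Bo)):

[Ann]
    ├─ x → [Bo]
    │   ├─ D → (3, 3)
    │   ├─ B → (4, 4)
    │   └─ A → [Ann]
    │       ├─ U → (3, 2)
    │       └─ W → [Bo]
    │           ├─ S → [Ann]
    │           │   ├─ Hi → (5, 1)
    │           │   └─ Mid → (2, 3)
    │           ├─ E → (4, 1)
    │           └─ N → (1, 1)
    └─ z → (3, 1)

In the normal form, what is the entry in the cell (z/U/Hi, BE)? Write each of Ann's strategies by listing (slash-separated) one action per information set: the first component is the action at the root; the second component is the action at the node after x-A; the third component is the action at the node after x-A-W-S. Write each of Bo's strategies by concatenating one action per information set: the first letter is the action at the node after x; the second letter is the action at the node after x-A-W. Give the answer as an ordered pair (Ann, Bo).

(3, 1)

Trace the play path from the root:
  Ann plays z
→ terminal payoff (3, 1).
(Ann's choice at the node after x-A is never reached on this path, so it doesn't affect the outcome.)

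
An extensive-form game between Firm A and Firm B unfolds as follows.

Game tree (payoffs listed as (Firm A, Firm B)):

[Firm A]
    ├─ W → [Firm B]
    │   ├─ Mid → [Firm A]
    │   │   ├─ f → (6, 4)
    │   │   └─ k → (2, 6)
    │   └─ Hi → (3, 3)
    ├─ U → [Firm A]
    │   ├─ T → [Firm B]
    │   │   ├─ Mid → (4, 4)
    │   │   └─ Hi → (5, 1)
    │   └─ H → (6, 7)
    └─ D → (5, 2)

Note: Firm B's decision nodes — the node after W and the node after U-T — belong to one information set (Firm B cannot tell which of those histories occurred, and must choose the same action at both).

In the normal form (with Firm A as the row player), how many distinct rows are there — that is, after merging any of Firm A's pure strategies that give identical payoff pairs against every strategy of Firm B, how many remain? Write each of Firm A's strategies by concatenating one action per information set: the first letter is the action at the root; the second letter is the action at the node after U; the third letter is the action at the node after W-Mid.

Firm A has 12 pure strategies: WTf, WTk, WHf, WHk, UTf, UTk, UHf, UHk, DTf, DTk, DHf, DHk. Columns: Mid, Hi.
{WTf, WHf} → row (6,4) (3,3)
{WTk, WHk} → row (2,6) (3,3)
{UTf, UTk} → row (4,4) (5,1)
{UHf, UHk} → row (6,7) (6,7)
{DTf, DTk, DHf, DHk} → row (5,2) (5,2)
That's 5 distinct rows out of 12 strategies.

5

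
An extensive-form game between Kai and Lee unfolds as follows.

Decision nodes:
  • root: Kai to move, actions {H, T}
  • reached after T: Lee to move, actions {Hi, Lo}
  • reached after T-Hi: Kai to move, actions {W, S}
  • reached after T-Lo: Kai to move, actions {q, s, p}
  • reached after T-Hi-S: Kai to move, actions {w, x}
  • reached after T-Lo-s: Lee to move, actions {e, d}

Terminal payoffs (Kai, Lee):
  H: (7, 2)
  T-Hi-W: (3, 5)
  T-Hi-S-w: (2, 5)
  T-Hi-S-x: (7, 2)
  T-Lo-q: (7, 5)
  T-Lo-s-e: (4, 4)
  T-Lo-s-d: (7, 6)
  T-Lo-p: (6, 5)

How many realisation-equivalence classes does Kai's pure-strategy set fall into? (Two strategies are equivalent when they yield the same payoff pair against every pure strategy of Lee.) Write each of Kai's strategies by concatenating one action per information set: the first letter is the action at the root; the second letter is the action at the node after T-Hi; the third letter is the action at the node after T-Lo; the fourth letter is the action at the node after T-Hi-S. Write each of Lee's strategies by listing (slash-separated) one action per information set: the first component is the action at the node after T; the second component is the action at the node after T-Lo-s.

Kai has 24 pure strategies: HWqw, HWqx, HWsw, HWsx, HWpw, HWpx, HSqw, HSqx, HSsw, HSsx, HSpw, HSpx, TWqw, TWqx, TWsw, TWsx, TWpw, TWpx, TSqw, TSqx, TSsw, TSsx, TSpw, TSpx. Columns: Hi/e, Hi/d, Lo/e, Lo/d.
{HWqw, HWqx, HWsw, HWsx, HWpw, HWpx, HSqw, HSqx, HSsw, HSsx, HSpw, HSpx} → row (7,2) (7,2) (7,2) (7,2)
{TWqw, TWqx} → row (3,5) (3,5) (7,5) (7,5)
{TWsw, TWsx} → row (3,5) (3,5) (4,4) (7,6)
{TWpw, TWpx} → row (3,5) (3,5) (6,5) (6,5)
{TSqw} → row (2,5) (2,5) (7,5) (7,5)
{TSqx} → row (7,2) (7,2) (7,5) (7,5)
{TSsw} → row (2,5) (2,5) (4,4) (7,6)
{TSsx} → row (7,2) (7,2) (4,4) (7,6)
{TSpw} → row (2,5) (2,5) (6,5) (6,5)
{TSpx} → row (7,2) (7,2) (6,5) (6,5)
That's 10 distinct rows out of 24 strategies.

10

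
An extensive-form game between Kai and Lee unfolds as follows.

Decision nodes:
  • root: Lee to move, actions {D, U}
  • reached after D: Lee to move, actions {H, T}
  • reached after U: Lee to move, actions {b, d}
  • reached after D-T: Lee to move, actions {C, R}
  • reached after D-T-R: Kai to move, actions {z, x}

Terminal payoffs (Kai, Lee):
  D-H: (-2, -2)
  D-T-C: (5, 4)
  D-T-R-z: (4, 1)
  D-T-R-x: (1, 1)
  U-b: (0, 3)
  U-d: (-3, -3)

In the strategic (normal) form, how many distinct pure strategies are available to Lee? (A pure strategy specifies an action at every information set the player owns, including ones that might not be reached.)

16

Lee owns the root with actions {D, U} — two choices.
Lee owns the node after D with actions {H, T} — two choices.
Lee owns the node after U with actions {b, d} — two choices.
Lee owns the node after D-T with actions {C, R} — two choices.
A pure strategy fixes one action at each information set independently, so the count is the product 2 × 2 × 2 × 2 = 16.
(For reference, Kai has 2 pure strategies, giving a 16×2 normal-form matrix.)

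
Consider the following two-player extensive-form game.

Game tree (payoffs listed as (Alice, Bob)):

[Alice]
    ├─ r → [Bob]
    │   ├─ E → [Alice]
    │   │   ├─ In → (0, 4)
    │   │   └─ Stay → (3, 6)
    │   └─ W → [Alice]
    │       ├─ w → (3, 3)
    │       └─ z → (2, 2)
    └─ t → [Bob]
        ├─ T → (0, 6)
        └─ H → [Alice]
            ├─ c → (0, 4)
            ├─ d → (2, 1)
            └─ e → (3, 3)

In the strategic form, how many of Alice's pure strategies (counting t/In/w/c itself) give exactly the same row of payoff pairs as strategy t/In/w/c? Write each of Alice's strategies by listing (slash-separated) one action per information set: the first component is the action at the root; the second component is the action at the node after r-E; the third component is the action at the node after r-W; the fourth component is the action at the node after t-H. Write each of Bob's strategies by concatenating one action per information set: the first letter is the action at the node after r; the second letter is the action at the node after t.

4

Row for t/In/w/c (columns ET, EH, WT, WH): (0,6) (0,4) (0,6) (0,4).
Under t/In/w/c, Alice's choice at the node after r-E and at the node after r-W can never be reached regardless of what Bob does, so varying those choices leaves every outcome unchanged.
Holding the reachable choices fixed and varying the unreachable ones freely already gives 2 × 2 = 4 equivalent strategies.
No other strategy reproduces this row, so those 4 are the full class: t/In/w/c, t/In/z/c, t/Stay/w/c, t/Stay/z/c.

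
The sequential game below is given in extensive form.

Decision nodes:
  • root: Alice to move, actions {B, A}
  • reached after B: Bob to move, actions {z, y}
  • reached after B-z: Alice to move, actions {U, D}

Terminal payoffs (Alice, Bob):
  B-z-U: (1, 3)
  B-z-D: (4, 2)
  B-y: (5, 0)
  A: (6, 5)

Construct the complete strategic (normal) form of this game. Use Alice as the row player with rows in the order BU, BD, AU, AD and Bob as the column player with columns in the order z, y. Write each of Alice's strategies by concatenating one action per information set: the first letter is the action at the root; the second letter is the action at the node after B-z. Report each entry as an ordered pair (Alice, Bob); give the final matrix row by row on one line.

BU: (1,3) (5,0) | BD: (4,2) (5,0) | AU: (6,5) (6,5) | AD: (6,5) (6,5)

            z        y
  BU    (1,3)    (5,0)
  BD    (4,2)    (5,0)
  AU    (6,5)    (6,5)
  AD    (6,5)    (6,5)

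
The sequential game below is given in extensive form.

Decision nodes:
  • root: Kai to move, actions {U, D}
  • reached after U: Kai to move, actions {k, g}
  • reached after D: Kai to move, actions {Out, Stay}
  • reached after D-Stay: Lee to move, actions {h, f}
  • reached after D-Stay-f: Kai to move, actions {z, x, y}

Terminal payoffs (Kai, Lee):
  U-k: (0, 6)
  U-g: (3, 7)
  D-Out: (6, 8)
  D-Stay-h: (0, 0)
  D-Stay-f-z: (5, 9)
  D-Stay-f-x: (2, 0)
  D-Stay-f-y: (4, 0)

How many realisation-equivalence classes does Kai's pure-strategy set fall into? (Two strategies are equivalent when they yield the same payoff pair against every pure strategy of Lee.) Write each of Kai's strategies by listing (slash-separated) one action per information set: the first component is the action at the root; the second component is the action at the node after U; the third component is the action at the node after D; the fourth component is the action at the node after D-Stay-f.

Kai has 24 pure strategies: U/k/Out/z, U/k/Out/x, U/k/Out/y, U/k/Stay/z, U/k/Stay/x, U/k/Stay/y, U/g/Out/z, U/g/Out/x, U/g/Out/y, U/g/Stay/z, U/g/Stay/x, U/g/Stay/y, D/k/Out/z, D/k/Out/x, D/k/Out/y, D/k/Stay/z, D/k/Stay/x, D/k/Stay/y, D/g/Out/z, D/g/Out/x, D/g/Out/y, D/g/Stay/z, D/g/Stay/x, D/g/Stay/y. Columns: h, f.
{U/k/Out/z, U/k/Out/x, U/k/Out/y, U/k/Stay/z, U/k/Stay/x, U/k/Stay/y} → row (0,6) (0,6)
{U/g/Out/z, U/g/Out/x, U/g/Out/y, U/g/Stay/z, U/g/Stay/x, U/g/Stay/y} → row (3,7) (3,7)
{D/k/Out/z, D/k/Out/x, D/k/Out/y, D/g/Out/z, D/g/Out/x, D/g/Out/y} → row (6,8) (6,8)
{D/k/Stay/z, D/g/Stay/z} → row (0,0) (5,9)
{D/k/Stay/x, D/g/Stay/x} → row (0,0) (2,0)
{D/k/Stay/y, D/g/Stay/y} → row (0,0) (4,0)
That's 6 distinct rows out of 24 strategies.

6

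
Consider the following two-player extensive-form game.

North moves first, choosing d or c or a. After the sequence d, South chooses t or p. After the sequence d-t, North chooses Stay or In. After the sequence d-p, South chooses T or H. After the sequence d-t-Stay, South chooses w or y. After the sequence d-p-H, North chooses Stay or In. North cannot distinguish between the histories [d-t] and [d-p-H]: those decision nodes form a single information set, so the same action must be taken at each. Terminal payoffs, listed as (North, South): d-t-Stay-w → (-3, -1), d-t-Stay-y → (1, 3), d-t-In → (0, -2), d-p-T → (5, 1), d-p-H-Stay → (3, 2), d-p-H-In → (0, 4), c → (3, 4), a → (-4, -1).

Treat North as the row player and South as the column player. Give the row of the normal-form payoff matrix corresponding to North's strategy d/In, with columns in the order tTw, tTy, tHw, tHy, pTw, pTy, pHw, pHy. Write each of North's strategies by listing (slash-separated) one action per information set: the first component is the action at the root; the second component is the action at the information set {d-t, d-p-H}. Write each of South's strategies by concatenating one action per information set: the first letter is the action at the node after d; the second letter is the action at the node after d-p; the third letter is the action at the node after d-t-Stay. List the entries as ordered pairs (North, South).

(0,-2) (0,-2) (0,-2) (0,-2) (5,1) (5,1) (0,4) (0,4)

vs tTw: North plays d → South plays t at [d] → North plays In at [d-t] → (0, -2)
vs tTy: North plays d → South plays t at [d] → North plays In at [d-t] → (0, -2)
vs tHw: North plays d → South plays t at [d] → North plays In at [d-t] → (0, -2)
vs tHy: North plays d → South plays t at [d] → North plays In at [d-t] → (0, -2)
vs pTw: North plays d → South plays p at [d] → South plays T at [d-p] → (5, 1)
vs pTy: North plays d → South plays p at [d] → South plays T at [d-p] → (5, 1)
vs pHw: North plays d → South plays p at [d] → South plays H at [d-p] → North plays In at [d-p-H] → (0, 4)
vs pHy: North plays d → South plays p at [d] → South plays H at [d-p] → North plays In at [d-p-H] → (0, 4)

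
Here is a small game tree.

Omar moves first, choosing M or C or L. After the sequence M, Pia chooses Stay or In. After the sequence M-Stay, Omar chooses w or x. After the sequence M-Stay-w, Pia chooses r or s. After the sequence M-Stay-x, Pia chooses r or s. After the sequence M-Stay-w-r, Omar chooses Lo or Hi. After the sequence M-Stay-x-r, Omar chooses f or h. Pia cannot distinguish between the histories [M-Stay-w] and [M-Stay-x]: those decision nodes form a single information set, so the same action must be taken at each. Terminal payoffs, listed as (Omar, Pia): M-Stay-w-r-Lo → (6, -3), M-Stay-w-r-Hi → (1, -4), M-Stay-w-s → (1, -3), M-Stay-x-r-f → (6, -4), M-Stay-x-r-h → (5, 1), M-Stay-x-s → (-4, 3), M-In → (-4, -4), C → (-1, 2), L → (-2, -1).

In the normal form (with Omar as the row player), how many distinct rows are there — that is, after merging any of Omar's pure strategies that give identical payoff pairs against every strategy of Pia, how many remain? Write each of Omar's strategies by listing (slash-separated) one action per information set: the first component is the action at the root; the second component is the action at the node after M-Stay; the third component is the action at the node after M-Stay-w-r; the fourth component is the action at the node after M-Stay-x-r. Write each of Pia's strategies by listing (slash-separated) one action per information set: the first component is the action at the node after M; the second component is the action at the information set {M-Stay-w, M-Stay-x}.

6

Omar has 24 pure strategies: M/w/Lo/f, M/w/Lo/h, M/w/Hi/f, M/w/Hi/h, M/x/Lo/f, M/x/Lo/h, M/x/Hi/f, M/x/Hi/h, C/w/Lo/f, C/w/Lo/h, C/w/Hi/f, C/w/Hi/h, C/x/Lo/f, C/x/Lo/h, C/x/Hi/f, C/x/Hi/h, L/w/Lo/f, L/w/Lo/h, L/w/Hi/f, L/w/Hi/h, L/x/Lo/f, L/x/Lo/h, L/x/Hi/f, L/x/Hi/h. Columns: Stay/r, Stay/s, In/r, In/s.
{M/w/Lo/f, M/w/Lo/h} → row (6,-3) (1,-3) (-4,-4) (-4,-4)
{M/w/Hi/f, M/w/Hi/h} → row (1,-4) (1,-3) (-4,-4) (-4,-4)
{M/x/Lo/f, M/x/Hi/f} → row (6,-4) (-4,3) (-4,-4) (-4,-4)
{M/x/Lo/h, M/x/Hi/h} → row (5,1) (-4,3) (-4,-4) (-4,-4)
{C/w/Lo/f, C/w/Lo/h, C/w/Hi/f, C/w/Hi/h, C/x/Lo/f, C/x/Lo/h, C/x/Hi/f, C/x/Hi/h} → row (-1,2) (-1,2) (-1,2) (-1,2)
{L/w/Lo/f, L/w/Lo/h, L/w/Hi/f, L/w/Hi/h, L/x/Lo/f, L/x/Lo/h, L/x/Hi/f, L/x/Hi/h} → row (-2,-1) (-2,-1) (-2,-1) (-2,-1)
That's 6 distinct rows out of 24 strategies.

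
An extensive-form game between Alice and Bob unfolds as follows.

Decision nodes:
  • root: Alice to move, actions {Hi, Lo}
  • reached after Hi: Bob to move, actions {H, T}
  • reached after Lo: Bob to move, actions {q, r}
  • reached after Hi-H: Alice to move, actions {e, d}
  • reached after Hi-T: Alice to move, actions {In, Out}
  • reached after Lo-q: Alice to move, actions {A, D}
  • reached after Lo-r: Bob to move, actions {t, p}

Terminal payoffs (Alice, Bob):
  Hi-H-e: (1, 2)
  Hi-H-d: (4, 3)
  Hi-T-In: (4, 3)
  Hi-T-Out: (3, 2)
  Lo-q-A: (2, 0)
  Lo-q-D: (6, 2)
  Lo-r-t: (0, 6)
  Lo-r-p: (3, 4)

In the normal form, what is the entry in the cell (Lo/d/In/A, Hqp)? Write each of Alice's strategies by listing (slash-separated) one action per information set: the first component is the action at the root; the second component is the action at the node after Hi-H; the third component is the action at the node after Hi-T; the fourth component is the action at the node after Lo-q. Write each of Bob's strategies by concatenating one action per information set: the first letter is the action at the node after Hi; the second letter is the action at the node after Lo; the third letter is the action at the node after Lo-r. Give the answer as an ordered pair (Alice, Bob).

Trace the play path from the root:
  Alice plays Lo
  Bob plays q at [Lo]
  Alice plays A at [Lo-q]
→ terminal payoff (2, 0).
(Alice's choice at the node after Hi-H is never reached on this path, so it doesn't affect the outcome.)

(2, 0)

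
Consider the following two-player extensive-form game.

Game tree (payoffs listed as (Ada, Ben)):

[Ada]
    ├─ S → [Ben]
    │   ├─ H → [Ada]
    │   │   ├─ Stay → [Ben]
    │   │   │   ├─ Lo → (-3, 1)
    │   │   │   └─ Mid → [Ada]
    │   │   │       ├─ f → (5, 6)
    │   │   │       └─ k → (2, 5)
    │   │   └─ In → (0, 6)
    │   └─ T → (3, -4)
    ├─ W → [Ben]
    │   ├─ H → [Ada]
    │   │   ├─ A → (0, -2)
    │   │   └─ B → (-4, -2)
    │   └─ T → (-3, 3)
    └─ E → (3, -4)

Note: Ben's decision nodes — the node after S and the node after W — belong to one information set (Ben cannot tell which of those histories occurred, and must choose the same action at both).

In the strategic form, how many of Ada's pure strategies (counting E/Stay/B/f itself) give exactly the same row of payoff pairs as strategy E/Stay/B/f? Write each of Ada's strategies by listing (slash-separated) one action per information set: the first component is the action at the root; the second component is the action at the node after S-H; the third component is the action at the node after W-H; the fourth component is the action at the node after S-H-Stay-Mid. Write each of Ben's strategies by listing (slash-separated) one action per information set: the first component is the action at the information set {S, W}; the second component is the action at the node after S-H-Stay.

Row for E/Stay/B/f (columns H/Lo, H/Mid, T/Lo, T/Mid): (3,-4) (3,-4) (3,-4) (3,-4).
Under E/Stay/B/f, Ada's choice at the node after S-H and at the node after W-H and at the node after S-H-Stay-Mid can never be reached regardless of what Ben does, so varying those choices leaves every outcome unchanged.
Holding the reachable choices fixed and varying the unreachable ones freely already gives 2 × 2 × 2 = 8 equivalent strategies.
No other strategy reproduces this row, so those 8 are the full class: E/Stay/A/f, E/Stay/A/k, E/Stay/B/f, E/Stay/B/k, E/In/A/f, E/In/A/k, E/In/B/f, E/In/B/k.

8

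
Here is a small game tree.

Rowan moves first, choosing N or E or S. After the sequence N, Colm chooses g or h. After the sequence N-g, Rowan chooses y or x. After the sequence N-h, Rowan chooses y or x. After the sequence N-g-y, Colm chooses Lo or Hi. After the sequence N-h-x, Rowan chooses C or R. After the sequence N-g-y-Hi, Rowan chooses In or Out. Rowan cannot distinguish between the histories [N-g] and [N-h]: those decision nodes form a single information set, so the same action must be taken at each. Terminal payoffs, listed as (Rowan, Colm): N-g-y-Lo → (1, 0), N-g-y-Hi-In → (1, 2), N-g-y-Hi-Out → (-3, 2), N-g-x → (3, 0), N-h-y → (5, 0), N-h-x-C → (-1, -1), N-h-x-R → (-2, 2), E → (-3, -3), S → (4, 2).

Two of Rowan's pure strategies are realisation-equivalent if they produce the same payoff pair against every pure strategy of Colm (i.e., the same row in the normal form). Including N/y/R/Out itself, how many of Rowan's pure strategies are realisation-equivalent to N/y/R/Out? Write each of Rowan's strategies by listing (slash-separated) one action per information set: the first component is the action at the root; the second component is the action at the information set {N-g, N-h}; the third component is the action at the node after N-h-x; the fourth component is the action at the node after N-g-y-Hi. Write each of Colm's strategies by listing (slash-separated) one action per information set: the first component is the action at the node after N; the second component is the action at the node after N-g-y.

Row for N/y/R/Out (columns g/Lo, g/Hi, h/Lo, h/Hi): (1,0) (-3,2) (5,0) (5,0).
Under N/y/R/Out, Rowan's choice at the node after N-h-x can never be reached regardless of what Colm does, so varying those choices leaves every outcome unchanged.
Holding the reachable choices fixed and varying the unreachable one freely already gives 2 equivalent strategies.
No other strategy reproduces this row, so those 2 are the full class: N/y/C/Out, N/y/R/Out.

2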